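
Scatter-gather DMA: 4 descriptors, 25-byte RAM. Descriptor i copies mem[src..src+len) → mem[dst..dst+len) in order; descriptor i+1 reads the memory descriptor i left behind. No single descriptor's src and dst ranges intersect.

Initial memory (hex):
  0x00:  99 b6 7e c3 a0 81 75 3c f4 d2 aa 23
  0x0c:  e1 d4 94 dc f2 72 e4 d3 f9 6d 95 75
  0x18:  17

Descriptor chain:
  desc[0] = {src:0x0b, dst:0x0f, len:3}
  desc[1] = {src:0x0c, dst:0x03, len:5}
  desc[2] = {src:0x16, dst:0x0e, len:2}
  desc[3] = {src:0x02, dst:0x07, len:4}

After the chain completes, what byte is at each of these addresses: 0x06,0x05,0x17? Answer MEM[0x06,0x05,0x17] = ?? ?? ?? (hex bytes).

D0: mem[0x0f..0x11] <- [23 e1 d4]
D1: mem[0x03..0x07] <- [e1 d4 94 23 e1]
D2: mem[0x0e..0x0f] <- [95 75]
D3: mem[0x07..0x0a] <- [7e e1 d4 94]
query mem[0x06]=0x23, mem[0x05]=0x94, mem[0x17]=0x75

MEM[0x06,0x05,0x17] = 23 94 75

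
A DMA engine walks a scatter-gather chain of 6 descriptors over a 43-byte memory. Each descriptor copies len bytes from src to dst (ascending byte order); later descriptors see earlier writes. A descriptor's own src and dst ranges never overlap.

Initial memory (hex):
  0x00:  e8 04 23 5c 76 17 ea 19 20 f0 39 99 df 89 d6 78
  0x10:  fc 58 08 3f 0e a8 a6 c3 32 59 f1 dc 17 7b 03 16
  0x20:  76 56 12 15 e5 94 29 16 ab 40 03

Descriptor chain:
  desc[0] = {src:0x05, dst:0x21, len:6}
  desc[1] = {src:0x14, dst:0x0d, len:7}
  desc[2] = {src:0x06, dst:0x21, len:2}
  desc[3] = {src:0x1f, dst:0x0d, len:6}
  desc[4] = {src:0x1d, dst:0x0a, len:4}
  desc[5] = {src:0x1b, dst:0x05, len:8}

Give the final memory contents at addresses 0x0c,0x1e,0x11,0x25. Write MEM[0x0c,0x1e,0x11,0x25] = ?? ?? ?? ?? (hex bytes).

MEM[0x0c,0x1e,0x11,0x25] = 19 03 19 f0

#0 dst[0x21+6] := {0x17,0xea,0x19,0x20,0xf0,0x39}
#1 dst[0x0d+7] := {0x0e,0xa8,0xa6,0xc3,0x32,0x59,0xf1}
#2 dst[0x21+2] := {0xea,0x19}
#3 dst[0x0d+6] := {0x16,0x76,0xea,0x19,0x19,0x20}
#4 dst[0x0a+4] := {0x7b,0x03,0x16,0x76}
#5 dst[0x05+8] := {0xdc,0x17,0x7b,0x03,0x16,0x76,0xea,0x19}
query mem[0x0c]=0x19, mem[0x1e]=0x03, mem[0x11]=0x19, mem[0x25]=0xf0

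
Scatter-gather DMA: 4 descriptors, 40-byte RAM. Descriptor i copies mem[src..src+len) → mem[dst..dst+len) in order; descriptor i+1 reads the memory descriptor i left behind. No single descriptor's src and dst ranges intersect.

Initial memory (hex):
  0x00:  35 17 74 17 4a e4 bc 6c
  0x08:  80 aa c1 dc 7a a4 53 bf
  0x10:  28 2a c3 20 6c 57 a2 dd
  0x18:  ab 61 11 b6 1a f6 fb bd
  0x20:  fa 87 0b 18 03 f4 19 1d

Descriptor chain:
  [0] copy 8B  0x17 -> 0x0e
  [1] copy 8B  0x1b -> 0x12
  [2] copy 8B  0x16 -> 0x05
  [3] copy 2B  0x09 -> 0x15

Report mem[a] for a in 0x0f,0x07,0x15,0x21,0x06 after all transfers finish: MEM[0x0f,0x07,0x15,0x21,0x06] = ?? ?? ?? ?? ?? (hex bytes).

#0 dst[0x0e+8] := {0xdd,0xab,0x61,0x11,0xb6,0x1a,0xf6,0xfb}
#1 dst[0x12+8] := {0xb6,0x1a,0xf6,0xfb,0xbd,0xfa,0x87,0x0b}
#2 dst[0x05+8] := {0xbd,0xfa,0x87,0x0b,0x11,0xb6,0x1a,0xf6}
#3 dst[0x15+2] := {0x11,0xb6}
query mem[0x0f]=0xab, mem[0x07]=0x87, mem[0x15]=0x11, mem[0x21]=0x87, mem[0x06]=0xfa

MEM[0x0f,0x07,0x15,0x21,0x06] = ab 87 11 87 fa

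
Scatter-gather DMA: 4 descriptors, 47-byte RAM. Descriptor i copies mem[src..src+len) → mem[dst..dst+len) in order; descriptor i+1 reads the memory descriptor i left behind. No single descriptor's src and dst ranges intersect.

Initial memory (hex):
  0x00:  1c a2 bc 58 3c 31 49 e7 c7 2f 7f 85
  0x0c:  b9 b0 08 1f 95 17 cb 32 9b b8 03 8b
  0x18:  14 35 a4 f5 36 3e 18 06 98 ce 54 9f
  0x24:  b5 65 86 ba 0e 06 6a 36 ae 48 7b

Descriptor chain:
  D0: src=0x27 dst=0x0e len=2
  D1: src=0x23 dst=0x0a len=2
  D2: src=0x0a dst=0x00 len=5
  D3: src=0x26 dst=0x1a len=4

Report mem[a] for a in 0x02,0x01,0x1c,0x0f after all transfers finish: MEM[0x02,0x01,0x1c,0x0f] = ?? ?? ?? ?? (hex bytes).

MEM[0x02,0x01,0x1c,0x0f] = b9 b5 0e 0e

#0 dst[0x0e+2] := {0xba,0x0e}
#1 dst[0x0a+2] := {0x9f,0xb5}
#2 dst[0x00+5] := {0x9f,0xb5,0xb9,0xb0,0xba}
#3 dst[0x1a+4] := {0x86,0xba,0x0e,0x06}
query mem[0x02]=0xb9, mem[0x01]=0xb5, mem[0x1c]=0x0e, mem[0x0f]=0x0e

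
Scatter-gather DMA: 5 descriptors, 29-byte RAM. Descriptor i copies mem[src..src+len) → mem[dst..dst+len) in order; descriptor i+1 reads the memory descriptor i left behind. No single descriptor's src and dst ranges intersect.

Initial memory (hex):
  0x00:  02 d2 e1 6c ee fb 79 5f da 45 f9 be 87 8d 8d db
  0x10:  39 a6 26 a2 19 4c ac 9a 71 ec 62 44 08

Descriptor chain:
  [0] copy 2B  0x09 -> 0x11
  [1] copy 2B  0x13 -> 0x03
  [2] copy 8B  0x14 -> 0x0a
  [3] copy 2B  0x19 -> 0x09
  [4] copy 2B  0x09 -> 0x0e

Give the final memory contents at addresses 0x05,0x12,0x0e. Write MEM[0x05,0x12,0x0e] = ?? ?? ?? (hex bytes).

MEM[0x05,0x12,0x0e] = fb f9 ec

  after D0: wrote 2B at 0x11 = 45f9
  after D1: wrote 2B at 0x03 = a219
  after D2: wrote 8B at 0x0a = 194cac9a71ec6244
  after D3: wrote 2B at 0x09 = ec62
  after D4: wrote 2B at 0x0e = ec62
query mem[0x05]=0xfb, mem[0x12]=0xf9, mem[0x0e]=0xec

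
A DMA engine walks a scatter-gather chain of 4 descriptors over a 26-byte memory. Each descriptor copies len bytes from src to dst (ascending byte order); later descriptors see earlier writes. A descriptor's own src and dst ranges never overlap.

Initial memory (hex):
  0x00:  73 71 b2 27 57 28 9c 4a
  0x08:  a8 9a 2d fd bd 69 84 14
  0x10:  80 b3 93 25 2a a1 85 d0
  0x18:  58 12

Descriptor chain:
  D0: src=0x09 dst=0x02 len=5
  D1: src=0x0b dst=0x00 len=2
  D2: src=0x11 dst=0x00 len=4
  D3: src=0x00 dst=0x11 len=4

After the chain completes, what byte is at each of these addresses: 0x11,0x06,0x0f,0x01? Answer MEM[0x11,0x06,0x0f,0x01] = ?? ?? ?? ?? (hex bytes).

[0] 0x09->0x02 len=5 : 9a 2d fd bd 69
[1] 0x0b->0x00 len=2 : fd bd
[2] 0x11->0x00 len=4 : b3 93 25 2a
[3] 0x00->0x11 len=4 : b3 93 25 2a
query mem[0x11]=0xb3, mem[0x06]=0x69, mem[0x0f]=0x14, mem[0x01]=0x93

MEM[0x11,0x06,0x0f,0x01] = b3 69 14 93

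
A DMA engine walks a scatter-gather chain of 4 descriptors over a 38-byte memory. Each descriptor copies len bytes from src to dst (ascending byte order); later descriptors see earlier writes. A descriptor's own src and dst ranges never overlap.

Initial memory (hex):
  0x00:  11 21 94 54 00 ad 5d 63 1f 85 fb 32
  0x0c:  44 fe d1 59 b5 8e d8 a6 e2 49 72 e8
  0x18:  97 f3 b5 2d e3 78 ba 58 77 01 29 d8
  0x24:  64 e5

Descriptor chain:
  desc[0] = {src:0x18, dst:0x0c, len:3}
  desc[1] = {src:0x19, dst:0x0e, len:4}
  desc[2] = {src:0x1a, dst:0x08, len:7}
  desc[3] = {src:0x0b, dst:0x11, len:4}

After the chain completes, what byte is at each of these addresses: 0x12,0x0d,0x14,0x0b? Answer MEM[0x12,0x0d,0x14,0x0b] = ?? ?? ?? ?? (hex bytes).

MEM[0x12,0x0d,0x14,0x0b] = ba 58 77 78

[0] 0x18->0x0c len=3 : 97 f3 b5
[1] 0x19->0x0e len=4 : f3 b5 2d e3
[2] 0x1a->0x08 len=7 : b5 2d e3 78 ba 58 77
[3] 0x0b->0x11 len=4 : 78 ba 58 77
query mem[0x12]=0xba, mem[0x0d]=0x58, mem[0x14]=0x77, mem[0x0b]=0x78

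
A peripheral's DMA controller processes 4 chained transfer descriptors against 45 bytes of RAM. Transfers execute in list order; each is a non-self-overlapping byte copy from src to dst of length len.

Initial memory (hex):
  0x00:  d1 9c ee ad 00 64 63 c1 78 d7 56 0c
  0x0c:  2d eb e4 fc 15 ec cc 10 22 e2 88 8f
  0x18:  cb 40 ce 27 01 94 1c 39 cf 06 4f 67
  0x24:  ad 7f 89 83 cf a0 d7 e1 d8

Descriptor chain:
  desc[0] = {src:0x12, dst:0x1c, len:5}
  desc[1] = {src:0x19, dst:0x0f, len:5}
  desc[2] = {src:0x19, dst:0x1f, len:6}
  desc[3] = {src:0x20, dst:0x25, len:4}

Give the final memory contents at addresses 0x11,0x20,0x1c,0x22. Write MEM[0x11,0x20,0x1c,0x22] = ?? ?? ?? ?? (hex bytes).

[0] 0x12->0x1c len=5 : cc 10 22 e2 88
[1] 0x19->0x0f len=5 : 40 ce 27 cc 10
[2] 0x19->0x1f len=6 : 40 ce 27 cc 10 22
[3] 0x20->0x25 len=4 : ce 27 cc 10
query mem[0x11]=0x27, mem[0x20]=0xce, mem[0x1c]=0xcc, mem[0x22]=0xcc

MEM[0x11,0x20,0x1c,0x22] = 27 ce cc cc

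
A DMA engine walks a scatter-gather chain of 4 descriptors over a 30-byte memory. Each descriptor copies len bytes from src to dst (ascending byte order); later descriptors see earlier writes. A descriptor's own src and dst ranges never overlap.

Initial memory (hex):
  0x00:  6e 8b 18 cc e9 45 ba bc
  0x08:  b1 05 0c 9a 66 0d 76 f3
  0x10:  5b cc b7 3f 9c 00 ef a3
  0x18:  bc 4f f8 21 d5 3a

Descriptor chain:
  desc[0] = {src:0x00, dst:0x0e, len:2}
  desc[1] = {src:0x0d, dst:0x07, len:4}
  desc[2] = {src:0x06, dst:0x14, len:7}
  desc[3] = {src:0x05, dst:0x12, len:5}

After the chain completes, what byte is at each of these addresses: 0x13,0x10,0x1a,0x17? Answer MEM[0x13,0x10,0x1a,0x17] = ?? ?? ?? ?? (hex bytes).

#0 dst[0x0e+2] := {0x6e,0x8b}
#1 dst[0x07+4] := {0x0d,0x6e,0x8b,0x5b}
#2 dst[0x14+7] := {0xba,0x0d,0x6e,0x8b,0x5b,0x9a,0x66}
#3 dst[0x12+5] := {0x45,0xba,0x0d,0x6e,0x8b}
query mem[0x13]=0xba, mem[0x10]=0x5b, mem[0x1a]=0x66, mem[0x17]=0x8b

MEM[0x13,0x10,0x1a,0x17] = ba 5b 66 8b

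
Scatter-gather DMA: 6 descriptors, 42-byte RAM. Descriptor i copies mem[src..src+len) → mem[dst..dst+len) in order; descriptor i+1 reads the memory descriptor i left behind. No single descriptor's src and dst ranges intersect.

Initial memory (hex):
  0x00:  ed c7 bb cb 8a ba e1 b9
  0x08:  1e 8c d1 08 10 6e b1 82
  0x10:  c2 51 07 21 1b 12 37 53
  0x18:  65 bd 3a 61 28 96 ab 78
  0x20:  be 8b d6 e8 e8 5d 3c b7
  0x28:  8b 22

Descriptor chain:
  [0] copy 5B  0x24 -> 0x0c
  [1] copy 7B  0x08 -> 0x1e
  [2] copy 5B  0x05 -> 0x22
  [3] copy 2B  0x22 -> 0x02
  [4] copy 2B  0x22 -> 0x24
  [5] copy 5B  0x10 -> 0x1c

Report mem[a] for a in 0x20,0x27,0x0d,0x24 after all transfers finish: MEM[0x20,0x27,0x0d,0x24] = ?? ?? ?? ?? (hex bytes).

MEM[0x20,0x27,0x0d,0x24] = 1b b7 5d ba

#0 dst[0x0c+5] := {0xe8,0x5d,0x3c,0xb7,0x8b}
#1 dst[0x1e+7] := {0x1e,0x8c,0xd1,0x08,0xe8,0x5d,0x3c}
#2 dst[0x22+5] := {0xba,0xe1,0xb9,0x1e,0x8c}
#3 dst[0x02+2] := {0xba,0xe1}
#4 dst[0x24+2] := {0xba,0xe1}
#5 dst[0x1c+5] := {0x8b,0x51,0x07,0x21,0x1b}
query mem[0x20]=0x1b, mem[0x27]=0xb7, mem[0x0d]=0x5d, mem[0x24]=0xba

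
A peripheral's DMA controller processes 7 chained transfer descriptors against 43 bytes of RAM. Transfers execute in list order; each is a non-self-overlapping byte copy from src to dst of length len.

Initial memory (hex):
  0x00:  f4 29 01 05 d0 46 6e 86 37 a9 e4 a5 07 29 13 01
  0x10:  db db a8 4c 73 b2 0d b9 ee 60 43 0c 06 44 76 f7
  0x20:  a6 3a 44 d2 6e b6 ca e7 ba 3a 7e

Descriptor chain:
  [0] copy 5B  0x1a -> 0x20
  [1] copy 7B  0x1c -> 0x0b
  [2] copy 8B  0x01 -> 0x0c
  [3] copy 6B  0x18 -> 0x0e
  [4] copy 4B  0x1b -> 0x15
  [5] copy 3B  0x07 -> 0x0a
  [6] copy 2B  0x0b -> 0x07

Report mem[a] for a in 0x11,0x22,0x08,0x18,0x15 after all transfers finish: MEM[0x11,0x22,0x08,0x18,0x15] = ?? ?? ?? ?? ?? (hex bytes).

[0] 0x1a->0x20 len=5 : 43 0c 06 44 76
[1] 0x1c->0x0b len=7 : 06 44 76 f7 43 0c 06
[2] 0x01->0x0c len=8 : 29 01 05 d0 46 6e 86 37
[3] 0x18->0x0e len=6 : ee 60 43 0c 06 44
[4] 0x1b->0x15 len=4 : 0c 06 44 76
[5] 0x07->0x0a len=3 : 86 37 a9
[6] 0x0b->0x07 len=2 : 37 a9
query mem[0x11]=0x0c, mem[0x22]=0x06, mem[0x08]=0xa9, mem[0x18]=0x76, mem[0x15]=0x0c

MEM[0x11,0x22,0x08,0x18,0x15] = 0c 06 a9 76 0c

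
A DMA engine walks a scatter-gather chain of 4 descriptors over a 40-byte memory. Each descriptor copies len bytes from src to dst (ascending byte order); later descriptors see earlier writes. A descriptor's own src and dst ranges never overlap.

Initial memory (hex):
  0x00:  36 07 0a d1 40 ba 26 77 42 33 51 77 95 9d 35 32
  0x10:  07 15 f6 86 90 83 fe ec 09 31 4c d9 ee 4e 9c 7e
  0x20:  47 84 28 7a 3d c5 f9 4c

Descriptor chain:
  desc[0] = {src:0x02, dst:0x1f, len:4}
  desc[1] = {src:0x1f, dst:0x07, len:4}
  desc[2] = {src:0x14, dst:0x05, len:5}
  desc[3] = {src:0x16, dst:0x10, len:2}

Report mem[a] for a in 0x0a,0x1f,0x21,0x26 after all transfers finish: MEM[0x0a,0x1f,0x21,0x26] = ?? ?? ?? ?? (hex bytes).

#0 dst[0x1f+4] := {0x0a,0xd1,0x40,0xba}
#1 dst[0x07+4] := {0x0a,0xd1,0x40,0xba}
#2 dst[0x05+5] := {0x90,0x83,0xfe,0xec,0x09}
#3 dst[0x10+2] := {0xfe,0xec}
query mem[0x0a]=0xba, mem[0x1f]=0x0a, mem[0x21]=0x40, mem[0x26]=0xf9

MEM[0x0a,0x1f,0x21,0x26] = ba 0a 40 f9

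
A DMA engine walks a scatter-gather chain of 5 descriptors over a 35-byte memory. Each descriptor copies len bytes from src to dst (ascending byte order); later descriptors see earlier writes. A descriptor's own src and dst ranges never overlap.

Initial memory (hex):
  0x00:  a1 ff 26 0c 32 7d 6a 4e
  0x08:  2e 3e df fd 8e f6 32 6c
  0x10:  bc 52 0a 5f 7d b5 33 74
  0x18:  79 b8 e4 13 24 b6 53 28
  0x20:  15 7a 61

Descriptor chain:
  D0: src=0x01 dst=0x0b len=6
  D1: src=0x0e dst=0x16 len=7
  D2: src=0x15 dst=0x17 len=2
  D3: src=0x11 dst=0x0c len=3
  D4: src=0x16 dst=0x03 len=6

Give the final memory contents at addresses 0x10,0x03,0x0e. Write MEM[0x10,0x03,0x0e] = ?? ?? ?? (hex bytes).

MEM[0x10,0x03,0x0e] = 6a 32 5f

#0 dst[0x0b+6] := {0xff,0x26,0x0c,0x32,0x7d,0x6a}
#1 dst[0x16+7] := {0x32,0x7d,0x6a,0x52,0x0a,0x5f,0x7d}
#2 dst[0x17+2] := {0xb5,0x32}
#3 dst[0x0c+3] := {0x52,0x0a,0x5f}
#4 dst[0x03+6] := {0x32,0xb5,0x32,0x52,0x0a,0x5f}
query mem[0x10]=0x6a, mem[0x03]=0x32, mem[0x0e]=0x5f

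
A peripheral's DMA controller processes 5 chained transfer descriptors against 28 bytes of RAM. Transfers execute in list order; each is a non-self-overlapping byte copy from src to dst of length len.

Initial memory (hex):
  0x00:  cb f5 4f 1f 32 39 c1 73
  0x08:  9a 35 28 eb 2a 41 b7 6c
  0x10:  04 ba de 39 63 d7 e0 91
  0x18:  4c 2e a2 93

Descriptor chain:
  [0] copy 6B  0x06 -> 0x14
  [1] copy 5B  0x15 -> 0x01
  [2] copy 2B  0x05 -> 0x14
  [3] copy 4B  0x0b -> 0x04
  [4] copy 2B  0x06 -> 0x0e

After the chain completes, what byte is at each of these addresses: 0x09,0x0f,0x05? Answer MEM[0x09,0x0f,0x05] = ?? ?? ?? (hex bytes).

[0] 0x06->0x14 len=6 : c1 73 9a 35 28 eb
[1] 0x15->0x01 len=5 : 73 9a 35 28 eb
[2] 0x05->0x14 len=2 : eb c1
[3] 0x0b->0x04 len=4 : eb 2a 41 b7
[4] 0x06->0x0e len=2 : 41 b7
query mem[0x09]=0x35, mem[0x0f]=0xb7, mem[0x05]=0x2a

MEM[0x09,0x0f,0x05] = 35 b7 2a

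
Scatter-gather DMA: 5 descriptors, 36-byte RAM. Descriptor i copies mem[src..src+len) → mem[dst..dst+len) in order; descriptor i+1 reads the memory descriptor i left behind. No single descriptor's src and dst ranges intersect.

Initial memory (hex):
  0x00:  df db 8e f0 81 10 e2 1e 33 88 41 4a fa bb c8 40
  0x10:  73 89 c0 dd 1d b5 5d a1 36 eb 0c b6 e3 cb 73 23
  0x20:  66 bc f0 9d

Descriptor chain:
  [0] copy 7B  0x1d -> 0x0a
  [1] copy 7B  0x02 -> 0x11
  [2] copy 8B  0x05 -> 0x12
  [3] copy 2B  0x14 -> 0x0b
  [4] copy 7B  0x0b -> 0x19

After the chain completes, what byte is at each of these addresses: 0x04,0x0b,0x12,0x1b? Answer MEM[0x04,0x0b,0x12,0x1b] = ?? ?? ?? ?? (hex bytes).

MEM[0x04,0x0b,0x12,0x1b] = 81 1e 10 66

#0 dst[0x0a+7] := {0xcb,0x73,0x23,0x66,0xbc,0xf0,0x9d}
#1 dst[0x11+7] := {0x8e,0xf0,0x81,0x10,0xe2,0x1e,0x33}
#2 dst[0x12+8] := {0x10,0xe2,0x1e,0x33,0x88,0xcb,0x73,0x23}
#3 dst[0x0b+2] := {0x1e,0x33}
#4 dst[0x19+7] := {0x1e,0x33,0x66,0xbc,0xf0,0x9d,0x8e}
query mem[0x04]=0x81, mem[0x0b]=0x1e, mem[0x12]=0x10, mem[0x1b]=0x66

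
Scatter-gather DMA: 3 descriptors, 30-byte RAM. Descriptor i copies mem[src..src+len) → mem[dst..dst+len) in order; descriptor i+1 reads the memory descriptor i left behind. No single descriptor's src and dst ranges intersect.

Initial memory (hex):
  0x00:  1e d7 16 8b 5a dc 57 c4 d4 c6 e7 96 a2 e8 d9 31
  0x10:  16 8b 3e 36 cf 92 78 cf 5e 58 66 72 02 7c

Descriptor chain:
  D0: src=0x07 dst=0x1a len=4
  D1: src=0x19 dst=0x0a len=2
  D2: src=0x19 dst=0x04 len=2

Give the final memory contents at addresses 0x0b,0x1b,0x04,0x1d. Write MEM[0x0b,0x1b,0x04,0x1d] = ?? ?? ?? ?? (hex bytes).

D0: mem[0x1a..0x1d] <- [c4 d4 c6 e7]
D1: mem[0x0a..0x0b] <- [58 c4]
D2: mem[0x04..0x05] <- [58 c4]
query mem[0x0b]=0xc4, mem[0x1b]=0xd4, mem[0x04]=0x58, mem[0x1d]=0xe7

MEM[0x0b,0x1b,0x04,0x1d] = c4 d4 58 e7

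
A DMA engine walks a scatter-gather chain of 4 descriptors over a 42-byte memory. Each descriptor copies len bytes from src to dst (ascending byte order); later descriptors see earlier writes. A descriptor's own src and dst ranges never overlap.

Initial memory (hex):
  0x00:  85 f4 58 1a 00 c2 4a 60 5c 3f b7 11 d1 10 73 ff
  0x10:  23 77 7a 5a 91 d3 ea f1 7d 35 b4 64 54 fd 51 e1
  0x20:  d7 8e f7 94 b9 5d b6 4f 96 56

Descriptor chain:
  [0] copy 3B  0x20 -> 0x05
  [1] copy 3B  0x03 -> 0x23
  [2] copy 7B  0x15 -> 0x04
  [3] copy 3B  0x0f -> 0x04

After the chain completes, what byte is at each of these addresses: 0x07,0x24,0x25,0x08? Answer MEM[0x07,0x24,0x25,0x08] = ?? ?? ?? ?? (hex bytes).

MEM[0x07,0x24,0x25,0x08] = 7d 00 d7 35

  after D0: wrote 3B at 0x05 = d78ef7
  after D1: wrote 3B at 0x23 = 1a00d7
  after D2: wrote 7B at 0x04 = d3eaf17d35b464
  after D3: wrote 3B at 0x04 = ff2377
query mem[0x07]=0x7d, mem[0x24]=0x00, mem[0x25]=0xd7, mem[0x08]=0x35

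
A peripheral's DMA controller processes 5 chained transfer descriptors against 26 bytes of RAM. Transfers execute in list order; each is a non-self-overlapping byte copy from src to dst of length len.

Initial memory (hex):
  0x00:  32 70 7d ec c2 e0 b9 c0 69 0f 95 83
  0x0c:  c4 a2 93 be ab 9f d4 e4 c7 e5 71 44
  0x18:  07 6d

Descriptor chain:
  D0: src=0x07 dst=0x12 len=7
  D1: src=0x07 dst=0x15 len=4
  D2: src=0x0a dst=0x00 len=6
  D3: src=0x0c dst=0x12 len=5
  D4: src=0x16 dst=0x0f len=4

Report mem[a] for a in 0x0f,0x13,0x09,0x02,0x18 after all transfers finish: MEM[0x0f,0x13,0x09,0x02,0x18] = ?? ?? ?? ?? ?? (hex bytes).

MEM[0x0f,0x13,0x09,0x02,0x18] = ab a2 0f c4 95

#0 dst[0x12+7] := {0xc0,0x69,0x0f,0x95,0x83,0xc4,0xa2}
#1 dst[0x15+4] := {0xc0,0x69,0x0f,0x95}
#2 dst[0x00+6] := {0x95,0x83,0xc4,0xa2,0x93,0xbe}
#3 dst[0x12+5] := {0xc4,0xa2,0x93,0xbe,0xab}
#4 dst[0x0f+4] := {0xab,0x0f,0x95,0x6d}
query mem[0x0f]=0xab, mem[0x13]=0xa2, mem[0x09]=0x0f, mem[0x02]=0xc4, mem[0x18]=0x95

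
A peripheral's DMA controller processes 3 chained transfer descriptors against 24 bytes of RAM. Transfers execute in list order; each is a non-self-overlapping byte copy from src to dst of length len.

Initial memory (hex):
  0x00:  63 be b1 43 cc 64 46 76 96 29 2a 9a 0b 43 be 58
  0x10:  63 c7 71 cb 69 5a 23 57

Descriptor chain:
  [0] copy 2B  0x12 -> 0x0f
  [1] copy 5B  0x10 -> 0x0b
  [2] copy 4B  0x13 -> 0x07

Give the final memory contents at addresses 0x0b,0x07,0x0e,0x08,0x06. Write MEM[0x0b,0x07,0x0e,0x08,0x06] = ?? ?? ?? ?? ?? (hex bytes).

MEM[0x0b,0x07,0x0e,0x08,0x06] = cb cb cb 69 46

[0] 0x12->0x0f len=2 : 71 cb
[1] 0x10->0x0b len=5 : cb c7 71 cb 69
[2] 0x13->0x07 len=4 : cb 69 5a 23
query mem[0x0b]=0xcb, mem[0x07]=0xcb, mem[0x0e]=0xcb, mem[0x08]=0x69, mem[0x06]=0x46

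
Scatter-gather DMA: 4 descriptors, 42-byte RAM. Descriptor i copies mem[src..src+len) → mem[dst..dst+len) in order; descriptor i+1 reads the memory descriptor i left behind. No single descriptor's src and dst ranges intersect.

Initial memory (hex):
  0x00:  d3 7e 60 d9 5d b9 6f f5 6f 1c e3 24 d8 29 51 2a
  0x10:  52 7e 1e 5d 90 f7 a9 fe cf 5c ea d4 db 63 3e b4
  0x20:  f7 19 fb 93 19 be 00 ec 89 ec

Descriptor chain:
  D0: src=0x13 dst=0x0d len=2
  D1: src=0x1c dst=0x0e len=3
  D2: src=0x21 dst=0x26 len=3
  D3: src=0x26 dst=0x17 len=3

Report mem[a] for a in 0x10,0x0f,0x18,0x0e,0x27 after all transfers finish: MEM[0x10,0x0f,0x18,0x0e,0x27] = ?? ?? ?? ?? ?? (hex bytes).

[0] 0x13->0x0d len=2 : 5d 90
[1] 0x1c->0x0e len=3 : db 63 3e
[2] 0x21->0x26 len=3 : 19 fb 93
[3] 0x26->0x17 len=3 : 19 fb 93
query mem[0x10]=0x3e, mem[0x0f]=0x63, mem[0x18]=0xfb, mem[0x0e]=0xdb, mem[0x27]=0xfb

MEM[0x10,0x0f,0x18,0x0e,0x27] = 3e 63 fb db fb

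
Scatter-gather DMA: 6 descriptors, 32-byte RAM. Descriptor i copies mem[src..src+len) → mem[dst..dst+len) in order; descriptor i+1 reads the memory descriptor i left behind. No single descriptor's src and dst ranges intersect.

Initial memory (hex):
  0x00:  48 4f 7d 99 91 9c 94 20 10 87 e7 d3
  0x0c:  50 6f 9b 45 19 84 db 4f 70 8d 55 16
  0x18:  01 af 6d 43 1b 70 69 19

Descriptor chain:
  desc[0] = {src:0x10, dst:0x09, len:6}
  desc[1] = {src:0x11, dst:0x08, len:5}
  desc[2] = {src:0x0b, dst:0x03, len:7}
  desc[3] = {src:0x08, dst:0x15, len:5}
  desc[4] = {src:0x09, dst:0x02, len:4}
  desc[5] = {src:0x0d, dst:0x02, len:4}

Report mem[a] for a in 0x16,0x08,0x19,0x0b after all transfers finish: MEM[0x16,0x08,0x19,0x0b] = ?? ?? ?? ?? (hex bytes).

[0] 0x10->0x09 len=6 : 19 84 db 4f 70 8d
[1] 0x11->0x08 len=5 : 84 db 4f 70 8d
[2] 0x0b->0x03 len=7 : 70 8d 70 8d 45 19 84
[3] 0x08->0x15 len=5 : 19 84 4f 70 8d
[4] 0x09->0x02 len=4 : 84 4f 70 8d
[5] 0x0d->0x02 len=4 : 70 8d 45 19
query mem[0x16]=0x84, mem[0x08]=0x19, mem[0x19]=0x8d, mem[0x0b]=0x70

MEM[0x16,0x08,0x19,0x0b] = 84 19 8d 70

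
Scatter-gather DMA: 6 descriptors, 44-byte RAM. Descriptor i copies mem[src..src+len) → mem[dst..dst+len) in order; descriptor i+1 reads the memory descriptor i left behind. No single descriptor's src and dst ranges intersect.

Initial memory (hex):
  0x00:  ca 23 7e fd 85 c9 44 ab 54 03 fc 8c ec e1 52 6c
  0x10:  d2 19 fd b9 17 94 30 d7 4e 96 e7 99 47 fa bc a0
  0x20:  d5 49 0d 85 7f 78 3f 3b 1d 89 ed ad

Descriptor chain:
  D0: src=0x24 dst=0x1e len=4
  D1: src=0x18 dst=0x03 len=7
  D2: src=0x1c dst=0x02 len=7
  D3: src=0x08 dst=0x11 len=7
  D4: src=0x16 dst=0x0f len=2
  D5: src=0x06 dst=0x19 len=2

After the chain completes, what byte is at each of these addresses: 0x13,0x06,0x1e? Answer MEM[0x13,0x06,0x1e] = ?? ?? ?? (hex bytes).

D0: mem[0x1e..0x21] <- [7f 78 3f 3b]
D1: mem[0x03..0x09] <- [4e 96 e7 99 47 fa 7f]
D2: mem[0x02..0x08] <- [47 fa 7f 78 3f 3b 0d]
D3: mem[0x11..0x17] <- [0d 7f fc 8c ec e1 52]
D4: mem[0x0f..0x10] <- [e1 52]
D5: mem[0x19..0x1a] <- [3f 3b]
query mem[0x13]=0xfc, mem[0x06]=0x3f, mem[0x1e]=0x7f

MEM[0x13,0x06,0x1e] = fc 3f 7f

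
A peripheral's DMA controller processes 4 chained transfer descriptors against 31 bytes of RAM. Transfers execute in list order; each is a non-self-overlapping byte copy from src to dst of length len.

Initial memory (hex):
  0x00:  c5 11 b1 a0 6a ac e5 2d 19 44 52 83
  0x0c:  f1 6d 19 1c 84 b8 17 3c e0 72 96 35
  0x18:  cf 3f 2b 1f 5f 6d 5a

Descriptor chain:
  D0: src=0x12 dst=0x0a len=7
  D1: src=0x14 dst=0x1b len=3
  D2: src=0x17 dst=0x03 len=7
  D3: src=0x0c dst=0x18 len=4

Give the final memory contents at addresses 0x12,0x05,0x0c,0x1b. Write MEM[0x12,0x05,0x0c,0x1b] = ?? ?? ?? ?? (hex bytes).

MEM[0x12,0x05,0x0c,0x1b] = 17 3f e0 35

D0: mem[0x0a..0x10] <- [17 3c e0 72 96 35 cf]
D1: mem[0x1b..0x1d] <- [e0 72 96]
D2: mem[0x03..0x09] <- [35 cf 3f 2b e0 72 96]
D3: mem[0x18..0x1b] <- [e0 72 96 35]
query mem[0x12]=0x17, mem[0x05]=0x3f, mem[0x0c]=0xe0, mem[0x1b]=0x35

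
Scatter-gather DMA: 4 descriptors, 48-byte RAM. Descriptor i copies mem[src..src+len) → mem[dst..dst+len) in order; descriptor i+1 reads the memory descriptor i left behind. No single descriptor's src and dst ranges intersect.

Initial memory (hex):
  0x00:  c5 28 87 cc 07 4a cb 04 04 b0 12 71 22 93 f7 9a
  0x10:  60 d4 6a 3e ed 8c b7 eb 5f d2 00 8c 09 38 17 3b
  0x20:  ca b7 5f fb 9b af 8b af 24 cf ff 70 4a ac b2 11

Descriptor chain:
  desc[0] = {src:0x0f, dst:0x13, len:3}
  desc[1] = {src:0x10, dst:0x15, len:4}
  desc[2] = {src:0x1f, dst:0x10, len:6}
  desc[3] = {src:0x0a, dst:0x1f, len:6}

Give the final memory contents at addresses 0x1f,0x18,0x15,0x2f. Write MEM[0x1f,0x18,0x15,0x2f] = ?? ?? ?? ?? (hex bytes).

[0] 0x0f->0x13 len=3 : 9a 60 d4
[1] 0x10->0x15 len=4 : 60 d4 6a 9a
[2] 0x1f->0x10 len=6 : 3b ca b7 5f fb 9b
[3] 0x0a->0x1f len=6 : 12 71 22 93 f7 9a
query mem[0x1f]=0x12, mem[0x18]=0x9a, mem[0x15]=0x9b, mem[0x2f]=0x11

MEM[0x1f,0x18,0x15,0x2f] = 12 9a 9b 11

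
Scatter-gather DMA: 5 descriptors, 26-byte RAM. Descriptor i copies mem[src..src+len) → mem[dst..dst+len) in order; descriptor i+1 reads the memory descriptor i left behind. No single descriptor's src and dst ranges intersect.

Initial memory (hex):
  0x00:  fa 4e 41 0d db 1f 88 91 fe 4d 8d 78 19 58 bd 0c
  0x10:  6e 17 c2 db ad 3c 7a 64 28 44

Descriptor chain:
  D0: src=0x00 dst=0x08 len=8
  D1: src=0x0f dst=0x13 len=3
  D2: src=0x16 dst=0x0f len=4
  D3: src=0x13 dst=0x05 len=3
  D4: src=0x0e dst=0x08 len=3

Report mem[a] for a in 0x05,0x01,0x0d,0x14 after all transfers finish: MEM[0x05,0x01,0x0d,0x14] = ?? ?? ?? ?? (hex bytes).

MEM[0x05,0x01,0x0d,0x14] = 91 4e 1f 6e

#0 dst[0x08+8] := {0xfa,0x4e,0x41,0x0d,0xdb,0x1f,0x88,0x91}
#1 dst[0x13+3] := {0x91,0x6e,0x17}
#2 dst[0x0f+4] := {0x7a,0x64,0x28,0x44}
#3 dst[0x05+3] := {0x91,0x6e,0x17}
#4 dst[0x08+3] := {0x88,0x7a,0x64}
query mem[0x05]=0x91, mem[0x01]=0x4e, mem[0x0d]=0x1f, mem[0x14]=0x6e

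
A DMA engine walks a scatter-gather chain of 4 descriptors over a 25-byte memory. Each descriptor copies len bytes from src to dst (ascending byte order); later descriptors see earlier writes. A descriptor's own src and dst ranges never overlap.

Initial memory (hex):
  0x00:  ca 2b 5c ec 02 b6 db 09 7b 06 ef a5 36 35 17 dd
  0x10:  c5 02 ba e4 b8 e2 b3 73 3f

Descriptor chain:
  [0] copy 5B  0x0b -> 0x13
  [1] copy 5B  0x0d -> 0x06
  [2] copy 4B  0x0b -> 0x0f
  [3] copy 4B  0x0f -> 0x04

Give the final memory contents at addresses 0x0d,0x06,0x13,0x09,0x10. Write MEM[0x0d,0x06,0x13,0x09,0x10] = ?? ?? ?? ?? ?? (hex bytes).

  after D0: wrote 5B at 0x13 = a5363517dd
  after D1: wrote 5B at 0x06 = 3517ddc502
  after D2: wrote 4B at 0x0f = a5363517
  after D3: wrote 4B at 0x04 = a5363517
query mem[0x0d]=0x35, mem[0x06]=0x35, mem[0x13]=0xa5, mem[0x09]=0xc5, mem[0x10]=0x36

MEM[0x0d,0x06,0x13,0x09,0x10] = 35 35 a5 c5 36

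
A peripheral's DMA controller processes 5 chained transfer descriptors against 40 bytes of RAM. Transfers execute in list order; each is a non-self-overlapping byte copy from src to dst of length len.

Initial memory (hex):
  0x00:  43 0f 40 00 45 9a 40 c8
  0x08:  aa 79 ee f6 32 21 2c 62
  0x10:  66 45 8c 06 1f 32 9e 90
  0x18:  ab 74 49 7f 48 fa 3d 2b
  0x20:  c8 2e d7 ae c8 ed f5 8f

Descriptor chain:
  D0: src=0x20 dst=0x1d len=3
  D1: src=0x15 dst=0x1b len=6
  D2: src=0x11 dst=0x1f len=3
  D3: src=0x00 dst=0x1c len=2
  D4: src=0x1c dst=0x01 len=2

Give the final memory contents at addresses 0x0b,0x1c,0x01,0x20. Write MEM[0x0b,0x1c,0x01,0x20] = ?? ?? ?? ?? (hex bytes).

MEM[0x0b,0x1c,0x01,0x20] = f6 43 43 8c

D0: mem[0x1d..0x1f] <- [c8 2e d7]
D1: mem[0x1b..0x20] <- [32 9e 90 ab 74 49]
D2: mem[0x1f..0x21] <- [45 8c 06]
D3: mem[0x1c..0x1d] <- [43 0f]
D4: mem[0x01..0x02] <- [43 0f]
query mem[0x0b]=0xf6, mem[0x1c]=0x43, mem[0x01]=0x43, mem[0x20]=0x8c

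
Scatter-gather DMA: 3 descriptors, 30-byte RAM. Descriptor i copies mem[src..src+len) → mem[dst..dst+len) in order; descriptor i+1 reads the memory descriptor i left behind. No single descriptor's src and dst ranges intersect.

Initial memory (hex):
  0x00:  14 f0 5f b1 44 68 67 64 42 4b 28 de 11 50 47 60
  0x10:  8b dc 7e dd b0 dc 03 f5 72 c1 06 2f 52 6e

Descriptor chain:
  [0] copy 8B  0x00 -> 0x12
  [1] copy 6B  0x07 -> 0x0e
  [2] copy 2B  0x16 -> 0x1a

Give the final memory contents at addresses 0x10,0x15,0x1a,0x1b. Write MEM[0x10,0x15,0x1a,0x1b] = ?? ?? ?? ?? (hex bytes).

MEM[0x10,0x15,0x1a,0x1b] = 4b b1 44 68

D0: mem[0x12..0x19] <- [14 f0 5f b1 44 68 67 64]
D1: mem[0x0e..0x13] <- [64 42 4b 28 de 11]
D2: mem[0x1a..0x1b] <- [44 68]
query mem[0x10]=0x4b, mem[0x15]=0xb1, mem[0x1a]=0x44, mem[0x1b]=0x68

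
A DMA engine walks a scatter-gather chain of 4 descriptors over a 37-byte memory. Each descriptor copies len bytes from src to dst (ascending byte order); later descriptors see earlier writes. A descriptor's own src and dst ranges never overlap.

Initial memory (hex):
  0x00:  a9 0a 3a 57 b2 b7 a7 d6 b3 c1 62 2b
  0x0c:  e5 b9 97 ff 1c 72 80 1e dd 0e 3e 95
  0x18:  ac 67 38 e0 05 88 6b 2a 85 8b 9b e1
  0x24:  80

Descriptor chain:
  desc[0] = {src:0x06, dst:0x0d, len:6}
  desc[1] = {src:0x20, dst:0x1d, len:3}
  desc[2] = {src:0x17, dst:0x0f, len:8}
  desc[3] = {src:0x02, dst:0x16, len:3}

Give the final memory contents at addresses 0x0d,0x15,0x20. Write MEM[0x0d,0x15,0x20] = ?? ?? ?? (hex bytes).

#0 dst[0x0d+6] := {0xa7,0xd6,0xb3,0xc1,0x62,0x2b}
#1 dst[0x1d+3] := {0x85,0x8b,0x9b}
#2 dst[0x0f+8] := {0x95,0xac,0x67,0x38,0xe0,0x05,0x85,0x8b}
#3 dst[0x16+3] := {0x3a,0x57,0xb2}
query mem[0x0d]=0xa7, mem[0x15]=0x85, mem[0x20]=0x85

MEM[0x0d,0x15,0x20] = a7 85 85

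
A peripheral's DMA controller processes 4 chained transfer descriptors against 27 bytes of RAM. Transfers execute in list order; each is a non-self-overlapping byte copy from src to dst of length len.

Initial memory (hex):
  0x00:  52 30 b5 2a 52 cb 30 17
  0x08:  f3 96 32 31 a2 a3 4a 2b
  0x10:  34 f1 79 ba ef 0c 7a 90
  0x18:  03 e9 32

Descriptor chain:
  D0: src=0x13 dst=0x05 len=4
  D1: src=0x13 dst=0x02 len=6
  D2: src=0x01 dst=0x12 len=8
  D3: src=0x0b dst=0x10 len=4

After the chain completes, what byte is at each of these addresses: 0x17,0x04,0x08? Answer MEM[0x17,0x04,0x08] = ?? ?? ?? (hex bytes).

D0: mem[0x05..0x08] <- [ba ef 0c 7a]
D1: mem[0x02..0x07] <- [ba ef 0c 7a 90 03]
D2: mem[0x12..0x19] <- [30 ba ef 0c 7a 90 03 7a]
D3: mem[0x10..0x13] <- [31 a2 a3 4a]
query mem[0x17]=0x90, mem[0x04]=0x0c, mem[0x08]=0x7a

MEM[0x17,0x04,0x08] = 90 0c 7a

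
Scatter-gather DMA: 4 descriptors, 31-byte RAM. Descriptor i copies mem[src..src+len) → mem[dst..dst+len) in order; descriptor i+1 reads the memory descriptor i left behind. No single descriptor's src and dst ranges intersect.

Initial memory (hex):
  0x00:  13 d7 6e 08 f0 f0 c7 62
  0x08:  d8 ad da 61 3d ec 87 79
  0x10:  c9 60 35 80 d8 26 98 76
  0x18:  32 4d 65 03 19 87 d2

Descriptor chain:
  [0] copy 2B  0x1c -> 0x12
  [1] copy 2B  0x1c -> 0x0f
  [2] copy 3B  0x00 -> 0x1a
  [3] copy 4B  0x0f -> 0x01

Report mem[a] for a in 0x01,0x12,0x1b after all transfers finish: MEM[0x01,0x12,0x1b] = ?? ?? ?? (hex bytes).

MEM[0x01,0x12,0x1b] = 19 19 d7

#0 dst[0x12+2] := {0x19,0x87}
#1 dst[0x0f+2] := {0x19,0x87}
#2 dst[0x1a+3] := {0x13,0xd7,0x6e}
#3 dst[0x01+4] := {0x19,0x87,0x60,0x19}
query mem[0x01]=0x19, mem[0x12]=0x19, mem[0x1b]=0xd7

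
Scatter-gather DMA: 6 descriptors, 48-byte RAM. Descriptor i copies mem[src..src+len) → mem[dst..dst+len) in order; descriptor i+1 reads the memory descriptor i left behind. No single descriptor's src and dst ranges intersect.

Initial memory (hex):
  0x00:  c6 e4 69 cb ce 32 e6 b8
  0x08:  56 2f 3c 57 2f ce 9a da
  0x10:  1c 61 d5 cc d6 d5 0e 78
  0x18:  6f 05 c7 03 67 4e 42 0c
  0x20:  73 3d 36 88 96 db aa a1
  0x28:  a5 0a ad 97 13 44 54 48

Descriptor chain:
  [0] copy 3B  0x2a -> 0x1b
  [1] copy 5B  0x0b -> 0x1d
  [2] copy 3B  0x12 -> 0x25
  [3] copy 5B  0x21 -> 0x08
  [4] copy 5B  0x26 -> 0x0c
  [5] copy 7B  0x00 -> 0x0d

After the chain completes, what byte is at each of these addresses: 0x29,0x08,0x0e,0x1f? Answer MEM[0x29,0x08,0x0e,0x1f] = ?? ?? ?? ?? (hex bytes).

MEM[0x29,0x08,0x0e,0x1f] = 0a da e4 ce

#0 dst[0x1b+3] := {0xad,0x97,0x13}
#1 dst[0x1d+5] := {0x57,0x2f,0xce,0x9a,0xda}
#2 dst[0x25+3] := {0xd5,0xcc,0xd6}
#3 dst[0x08+5] := {0xda,0x36,0x88,0x96,0xd5}
#4 dst[0x0c+5] := {0xcc,0xd6,0xa5,0x0a,0xad}
#5 dst[0x0d+7] := {0xc6,0xe4,0x69,0xcb,0xce,0x32,0xe6}
query mem[0x29]=0x0a, mem[0x08]=0xda, mem[0x0e]=0xe4, mem[0x1f]=0xce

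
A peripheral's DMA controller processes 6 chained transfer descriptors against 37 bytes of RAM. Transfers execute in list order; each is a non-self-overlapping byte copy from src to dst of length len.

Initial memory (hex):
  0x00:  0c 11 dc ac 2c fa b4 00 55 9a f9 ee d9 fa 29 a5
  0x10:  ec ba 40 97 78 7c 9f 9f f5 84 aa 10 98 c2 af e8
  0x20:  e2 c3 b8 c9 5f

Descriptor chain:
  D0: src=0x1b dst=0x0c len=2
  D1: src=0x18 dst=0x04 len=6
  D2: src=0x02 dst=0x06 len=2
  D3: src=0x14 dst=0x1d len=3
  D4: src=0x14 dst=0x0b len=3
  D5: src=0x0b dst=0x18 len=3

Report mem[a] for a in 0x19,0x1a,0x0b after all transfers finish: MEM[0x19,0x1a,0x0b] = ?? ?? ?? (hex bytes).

D0: mem[0x0c..0x0d] <- [10 98]
D1: mem[0x04..0x09] <- [f5 84 aa 10 98 c2]
D2: mem[0x06..0x07] <- [dc ac]
D3: mem[0x1d..0x1f] <- [78 7c 9f]
D4: mem[0x0b..0x0d] <- [78 7c 9f]
D5: mem[0x18..0x1a] <- [78 7c 9f]
query mem[0x19]=0x7c, mem[0x1a]=0x9f, mem[0x0b]=0x78

MEM[0x19,0x1a,0x0b] = 7c 9f 78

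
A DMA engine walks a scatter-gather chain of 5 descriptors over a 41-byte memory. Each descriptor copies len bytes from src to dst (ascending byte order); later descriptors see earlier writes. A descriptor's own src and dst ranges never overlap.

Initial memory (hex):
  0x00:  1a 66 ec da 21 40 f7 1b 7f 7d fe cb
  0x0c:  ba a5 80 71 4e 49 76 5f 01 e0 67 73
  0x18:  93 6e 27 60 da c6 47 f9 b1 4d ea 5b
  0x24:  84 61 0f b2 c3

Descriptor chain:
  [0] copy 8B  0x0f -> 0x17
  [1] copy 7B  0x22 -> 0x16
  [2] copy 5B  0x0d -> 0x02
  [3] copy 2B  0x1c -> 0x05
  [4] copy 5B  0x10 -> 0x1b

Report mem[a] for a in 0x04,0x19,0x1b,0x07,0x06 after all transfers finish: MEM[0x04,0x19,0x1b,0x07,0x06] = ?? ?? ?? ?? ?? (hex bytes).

MEM[0x04,0x19,0x1b,0x07,0x06] = 71 61 4e 1b e0

D0: mem[0x17..0x1e] <- [71 4e 49 76 5f 01 e0 67]
D1: mem[0x16..0x1c] <- [ea 5b 84 61 0f b2 c3]
D2: mem[0x02..0x06] <- [a5 80 71 4e 49]
D3: mem[0x05..0x06] <- [c3 e0]
D4: mem[0x1b..0x1f] <- [4e 49 76 5f 01]
query mem[0x04]=0x71, mem[0x19]=0x61, mem[0x1b]=0x4e, mem[0x07]=0x1b, mem[0x06]=0xe0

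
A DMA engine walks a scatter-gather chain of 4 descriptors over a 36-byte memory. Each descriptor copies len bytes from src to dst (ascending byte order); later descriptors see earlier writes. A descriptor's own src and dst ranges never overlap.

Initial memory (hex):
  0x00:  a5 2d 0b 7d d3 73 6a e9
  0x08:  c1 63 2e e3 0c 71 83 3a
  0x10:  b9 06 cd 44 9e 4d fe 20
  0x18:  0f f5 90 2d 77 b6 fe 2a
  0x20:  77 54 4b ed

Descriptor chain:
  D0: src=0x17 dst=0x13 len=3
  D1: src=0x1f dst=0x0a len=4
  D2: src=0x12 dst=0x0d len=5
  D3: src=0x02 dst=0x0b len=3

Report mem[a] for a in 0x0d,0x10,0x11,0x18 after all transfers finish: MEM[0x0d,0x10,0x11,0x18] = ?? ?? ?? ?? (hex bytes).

MEM[0x0d,0x10,0x11,0x18] = d3 f5 fe 0f

D0: mem[0x13..0x15] <- [20 0f f5]
D1: mem[0x0a..0x0d] <- [2a 77 54 4b]
D2: mem[0x0d..0x11] <- [cd 20 0f f5 fe]
D3: mem[0x0b..0x0d] <- [0b 7d d3]
query mem[0x0d]=0xd3, mem[0x10]=0xf5, mem[0x11]=0xfe, mem[0x18]=0x0f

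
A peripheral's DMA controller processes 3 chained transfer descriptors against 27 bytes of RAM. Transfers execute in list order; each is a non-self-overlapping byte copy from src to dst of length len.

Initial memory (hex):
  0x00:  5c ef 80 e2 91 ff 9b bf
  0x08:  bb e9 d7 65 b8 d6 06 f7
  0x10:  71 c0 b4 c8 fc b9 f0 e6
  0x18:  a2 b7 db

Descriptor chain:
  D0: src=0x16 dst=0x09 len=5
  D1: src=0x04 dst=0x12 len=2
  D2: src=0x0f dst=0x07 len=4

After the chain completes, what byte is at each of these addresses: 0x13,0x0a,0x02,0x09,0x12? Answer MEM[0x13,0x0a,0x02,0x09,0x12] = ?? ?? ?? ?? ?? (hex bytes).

D0: mem[0x09..0x0d] <- [f0 e6 a2 b7 db]
D1: mem[0x12..0x13] <- [91 ff]
D2: mem[0x07..0x0a] <- [f7 71 c0 91]
query mem[0x13]=0xff, mem[0x0a]=0x91, mem[0x02]=0x80, mem[0x09]=0xc0, mem[0x12]=0x91

MEM[0x13,0x0a,0x02,0x09,0x12] = ff 91 80 c0 91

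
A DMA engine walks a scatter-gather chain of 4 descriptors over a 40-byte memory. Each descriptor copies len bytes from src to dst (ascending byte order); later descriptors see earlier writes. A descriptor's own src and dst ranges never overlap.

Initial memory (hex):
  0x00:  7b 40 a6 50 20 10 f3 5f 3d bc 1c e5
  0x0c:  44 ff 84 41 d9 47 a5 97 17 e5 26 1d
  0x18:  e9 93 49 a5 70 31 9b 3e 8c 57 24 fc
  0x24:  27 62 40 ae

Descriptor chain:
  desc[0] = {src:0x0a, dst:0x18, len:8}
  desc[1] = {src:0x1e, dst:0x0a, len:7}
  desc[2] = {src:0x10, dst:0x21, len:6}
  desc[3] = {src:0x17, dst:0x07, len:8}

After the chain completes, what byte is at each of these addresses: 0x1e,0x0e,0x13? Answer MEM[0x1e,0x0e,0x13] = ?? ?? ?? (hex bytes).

MEM[0x1e,0x0e,0x13] = d9 d9 97

[0] 0x0a->0x18 len=8 : 1c e5 44 ff 84 41 d9 47
[1] 0x1e->0x0a len=7 : d9 47 8c 57 24 fc 27
[2] 0x10->0x21 len=6 : 27 47 a5 97 17 e5
[3] 0x17->0x07 len=8 : 1d 1c e5 44 ff 84 41 d9
query mem[0x1e]=0xd9, mem[0x0e]=0xd9, mem[0x13]=0x97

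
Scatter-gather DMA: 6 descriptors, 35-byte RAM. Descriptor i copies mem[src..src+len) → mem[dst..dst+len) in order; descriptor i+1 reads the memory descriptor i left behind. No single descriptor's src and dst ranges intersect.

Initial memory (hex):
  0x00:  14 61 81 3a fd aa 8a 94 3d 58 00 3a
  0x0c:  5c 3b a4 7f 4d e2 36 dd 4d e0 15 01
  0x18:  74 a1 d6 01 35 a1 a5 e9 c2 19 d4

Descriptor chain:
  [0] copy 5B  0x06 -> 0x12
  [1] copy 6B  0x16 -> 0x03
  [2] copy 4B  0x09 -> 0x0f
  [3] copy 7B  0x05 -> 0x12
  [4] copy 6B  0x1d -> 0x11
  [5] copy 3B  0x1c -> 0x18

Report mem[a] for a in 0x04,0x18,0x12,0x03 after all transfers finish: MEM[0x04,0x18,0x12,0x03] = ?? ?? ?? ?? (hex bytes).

MEM[0x04,0x18,0x12,0x03] = 01 35 a5 00

[0] 0x06->0x12 len=5 : 8a 94 3d 58 00
[1] 0x16->0x03 len=6 : 00 01 74 a1 d6 01
[2] 0x09->0x0f len=4 : 58 00 3a 5c
[3] 0x05->0x12 len=7 : 74 a1 d6 01 58 00 3a
[4] 0x1d->0x11 len=6 : a1 a5 e9 c2 19 d4
[5] 0x1c->0x18 len=3 : 35 a1 a5
query mem[0x04]=0x01, mem[0x18]=0x35, mem[0x12]=0xa5, mem[0x03]=0x00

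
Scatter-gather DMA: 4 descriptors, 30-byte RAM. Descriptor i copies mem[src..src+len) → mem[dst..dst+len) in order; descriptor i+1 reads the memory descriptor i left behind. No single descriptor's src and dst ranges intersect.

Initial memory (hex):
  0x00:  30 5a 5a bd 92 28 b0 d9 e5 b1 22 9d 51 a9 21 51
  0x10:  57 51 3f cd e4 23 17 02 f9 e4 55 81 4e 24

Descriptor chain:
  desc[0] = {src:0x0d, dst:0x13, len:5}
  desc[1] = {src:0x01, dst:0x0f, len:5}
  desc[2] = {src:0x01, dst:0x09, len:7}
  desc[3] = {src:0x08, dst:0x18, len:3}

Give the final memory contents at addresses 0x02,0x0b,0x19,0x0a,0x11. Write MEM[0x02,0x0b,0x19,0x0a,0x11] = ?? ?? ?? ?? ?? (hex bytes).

#0 dst[0x13+5] := {0xa9,0x21,0x51,0x57,0x51}
#1 dst[0x0f+5] := {0x5a,0x5a,0xbd,0x92,0x28}
#2 dst[0x09+7] := {0x5a,0x5a,0xbd,0x92,0x28,0xb0,0xd9}
#3 dst[0x18+3] := {0xe5,0x5a,0x5a}
query mem[0x02]=0x5a, mem[0x0b]=0xbd, mem[0x19]=0x5a, mem[0x0a]=0x5a, mem[0x11]=0xbd

MEM[0x02,0x0b,0x19,0x0a,0x11] = 5a bd 5a 5a bd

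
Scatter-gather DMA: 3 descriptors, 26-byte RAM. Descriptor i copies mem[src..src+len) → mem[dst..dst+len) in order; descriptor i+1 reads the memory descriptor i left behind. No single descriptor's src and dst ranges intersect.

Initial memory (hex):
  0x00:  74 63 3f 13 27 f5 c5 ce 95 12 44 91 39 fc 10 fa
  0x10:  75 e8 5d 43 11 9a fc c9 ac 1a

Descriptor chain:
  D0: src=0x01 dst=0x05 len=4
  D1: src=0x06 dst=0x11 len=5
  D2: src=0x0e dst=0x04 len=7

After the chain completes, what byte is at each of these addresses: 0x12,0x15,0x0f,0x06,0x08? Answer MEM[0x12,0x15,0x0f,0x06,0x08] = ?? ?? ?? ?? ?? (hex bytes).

MEM[0x12,0x15,0x0f,0x06,0x08] = 13 44 fa 75 13

[0] 0x01->0x05 len=4 : 63 3f 13 27
[1] 0x06->0x11 len=5 : 3f 13 27 12 44
[2] 0x0e->0x04 len=7 : 10 fa 75 3f 13 27 12
query mem[0x12]=0x13, mem[0x15]=0x44, mem[0x0f]=0xfa, mem[0x06]=0x75, mem[0x08]=0x13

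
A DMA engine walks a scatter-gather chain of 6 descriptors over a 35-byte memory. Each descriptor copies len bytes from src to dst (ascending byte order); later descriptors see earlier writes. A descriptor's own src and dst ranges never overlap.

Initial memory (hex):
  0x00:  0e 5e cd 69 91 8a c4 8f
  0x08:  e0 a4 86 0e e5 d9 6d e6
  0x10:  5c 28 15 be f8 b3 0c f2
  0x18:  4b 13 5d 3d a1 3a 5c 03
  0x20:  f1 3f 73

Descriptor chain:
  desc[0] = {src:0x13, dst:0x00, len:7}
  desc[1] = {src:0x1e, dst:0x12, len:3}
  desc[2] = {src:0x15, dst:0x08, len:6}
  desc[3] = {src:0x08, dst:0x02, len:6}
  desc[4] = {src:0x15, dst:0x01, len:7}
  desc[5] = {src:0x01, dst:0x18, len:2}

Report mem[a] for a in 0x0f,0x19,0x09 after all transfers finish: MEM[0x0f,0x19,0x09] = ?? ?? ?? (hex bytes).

MEM[0x0f,0x19,0x09] = e6 0c 0c

#0 dst[0x00+7] := {0xbe,0xf8,0xb3,0x0c,0xf2,0x4b,0x13}
#1 dst[0x12+3] := {0x5c,0x03,0xf1}
#2 dst[0x08+6] := {0xb3,0x0c,0xf2,0x4b,0x13,0x5d}
#3 dst[0x02+6] := {0xb3,0x0c,0xf2,0x4b,0x13,0x5d}
#4 dst[0x01+7] := {0xb3,0x0c,0xf2,0x4b,0x13,0x5d,0x3d}
#5 dst[0x18+2] := {0xb3,0x0c}
query mem[0x0f]=0xe6, mem[0x19]=0x0c, mem[0x09]=0x0c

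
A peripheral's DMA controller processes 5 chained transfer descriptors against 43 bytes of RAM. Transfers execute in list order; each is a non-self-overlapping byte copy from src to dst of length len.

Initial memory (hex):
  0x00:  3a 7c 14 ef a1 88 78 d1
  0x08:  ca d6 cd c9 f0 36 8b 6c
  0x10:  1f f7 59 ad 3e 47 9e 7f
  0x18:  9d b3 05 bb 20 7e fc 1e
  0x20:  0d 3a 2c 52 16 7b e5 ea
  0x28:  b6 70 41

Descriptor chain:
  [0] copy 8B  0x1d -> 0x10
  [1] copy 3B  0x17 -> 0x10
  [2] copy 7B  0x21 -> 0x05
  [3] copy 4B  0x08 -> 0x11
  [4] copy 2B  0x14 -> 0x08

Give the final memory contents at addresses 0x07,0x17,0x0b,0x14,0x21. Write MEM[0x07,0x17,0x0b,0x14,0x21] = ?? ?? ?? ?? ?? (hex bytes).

#0 dst[0x10+8] := {0x7e,0xfc,0x1e,0x0d,0x3a,0x2c,0x52,0x16}
#1 dst[0x10+3] := {0x16,0x9d,0xb3}
#2 dst[0x05+7] := {0x3a,0x2c,0x52,0x16,0x7b,0xe5,0xea}
#3 dst[0x11+4] := {0x16,0x7b,0xe5,0xea}
#4 dst[0x08+2] := {0xea,0x2c}
query mem[0x07]=0x52, mem[0x17]=0x16, mem[0x0b]=0xea, mem[0x14]=0xea, mem[0x21]=0x3a

MEM[0x07,0x17,0x0b,0x14,0x21] = 52 16 ea ea 3a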